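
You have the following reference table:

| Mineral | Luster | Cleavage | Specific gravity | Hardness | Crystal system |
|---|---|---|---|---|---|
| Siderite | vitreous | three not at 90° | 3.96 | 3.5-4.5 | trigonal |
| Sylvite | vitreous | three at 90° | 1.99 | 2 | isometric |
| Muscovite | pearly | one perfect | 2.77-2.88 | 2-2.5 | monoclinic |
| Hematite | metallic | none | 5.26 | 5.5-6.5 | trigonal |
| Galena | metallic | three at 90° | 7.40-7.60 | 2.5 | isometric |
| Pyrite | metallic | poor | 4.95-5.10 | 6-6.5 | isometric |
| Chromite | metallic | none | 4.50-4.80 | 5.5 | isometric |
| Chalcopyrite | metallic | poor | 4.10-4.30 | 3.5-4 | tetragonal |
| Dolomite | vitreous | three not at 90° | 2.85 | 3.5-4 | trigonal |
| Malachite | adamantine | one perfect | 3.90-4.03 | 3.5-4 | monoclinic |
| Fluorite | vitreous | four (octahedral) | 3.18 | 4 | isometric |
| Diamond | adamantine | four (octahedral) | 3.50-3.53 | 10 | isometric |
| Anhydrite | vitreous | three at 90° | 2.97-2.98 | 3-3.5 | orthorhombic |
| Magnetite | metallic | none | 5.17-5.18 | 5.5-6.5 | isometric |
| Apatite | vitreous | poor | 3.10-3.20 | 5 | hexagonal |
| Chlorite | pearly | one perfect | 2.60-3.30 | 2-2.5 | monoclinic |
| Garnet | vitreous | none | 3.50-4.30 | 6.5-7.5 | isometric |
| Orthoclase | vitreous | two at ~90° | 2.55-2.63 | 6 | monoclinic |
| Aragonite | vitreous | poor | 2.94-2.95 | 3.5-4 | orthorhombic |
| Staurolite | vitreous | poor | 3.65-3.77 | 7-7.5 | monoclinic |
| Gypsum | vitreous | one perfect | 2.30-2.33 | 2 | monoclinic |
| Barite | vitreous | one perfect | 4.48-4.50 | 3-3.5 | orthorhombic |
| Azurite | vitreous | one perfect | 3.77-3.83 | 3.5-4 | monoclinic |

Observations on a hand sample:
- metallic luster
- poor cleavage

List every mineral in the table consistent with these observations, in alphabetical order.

Chalcopyrite, Pyrite

Metallic luster — narrows the field to Hematite, Galena, Pyrite, Chromite, Chalcopyrite, Magnetite.
Poor cleavage — only Pyrite, Chalcopyrite remain.
The minerals that satisfy all observations are Chalcopyrite, Pyrite.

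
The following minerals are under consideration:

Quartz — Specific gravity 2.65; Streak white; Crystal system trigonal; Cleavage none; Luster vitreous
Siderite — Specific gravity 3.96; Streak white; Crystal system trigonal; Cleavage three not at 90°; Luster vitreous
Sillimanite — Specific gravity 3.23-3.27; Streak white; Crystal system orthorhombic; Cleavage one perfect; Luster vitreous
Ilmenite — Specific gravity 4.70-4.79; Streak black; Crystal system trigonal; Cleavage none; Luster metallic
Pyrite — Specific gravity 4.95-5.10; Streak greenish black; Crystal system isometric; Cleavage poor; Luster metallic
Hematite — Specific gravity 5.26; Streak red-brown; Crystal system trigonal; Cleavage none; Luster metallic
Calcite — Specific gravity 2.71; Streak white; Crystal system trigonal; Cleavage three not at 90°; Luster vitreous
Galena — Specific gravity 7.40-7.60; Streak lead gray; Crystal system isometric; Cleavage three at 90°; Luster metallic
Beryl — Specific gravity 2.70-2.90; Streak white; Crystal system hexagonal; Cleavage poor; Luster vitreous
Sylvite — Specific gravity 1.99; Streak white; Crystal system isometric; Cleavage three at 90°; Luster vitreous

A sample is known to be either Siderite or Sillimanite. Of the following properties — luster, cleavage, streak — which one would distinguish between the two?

Luster: both vitreous — same for both.
Cleavage: Siderite three not at 90°, Sillimanite one perfect — these differ.
Streak: both white — same for both.
Of the listed properties, cleavage is the one that separates them.

cleavage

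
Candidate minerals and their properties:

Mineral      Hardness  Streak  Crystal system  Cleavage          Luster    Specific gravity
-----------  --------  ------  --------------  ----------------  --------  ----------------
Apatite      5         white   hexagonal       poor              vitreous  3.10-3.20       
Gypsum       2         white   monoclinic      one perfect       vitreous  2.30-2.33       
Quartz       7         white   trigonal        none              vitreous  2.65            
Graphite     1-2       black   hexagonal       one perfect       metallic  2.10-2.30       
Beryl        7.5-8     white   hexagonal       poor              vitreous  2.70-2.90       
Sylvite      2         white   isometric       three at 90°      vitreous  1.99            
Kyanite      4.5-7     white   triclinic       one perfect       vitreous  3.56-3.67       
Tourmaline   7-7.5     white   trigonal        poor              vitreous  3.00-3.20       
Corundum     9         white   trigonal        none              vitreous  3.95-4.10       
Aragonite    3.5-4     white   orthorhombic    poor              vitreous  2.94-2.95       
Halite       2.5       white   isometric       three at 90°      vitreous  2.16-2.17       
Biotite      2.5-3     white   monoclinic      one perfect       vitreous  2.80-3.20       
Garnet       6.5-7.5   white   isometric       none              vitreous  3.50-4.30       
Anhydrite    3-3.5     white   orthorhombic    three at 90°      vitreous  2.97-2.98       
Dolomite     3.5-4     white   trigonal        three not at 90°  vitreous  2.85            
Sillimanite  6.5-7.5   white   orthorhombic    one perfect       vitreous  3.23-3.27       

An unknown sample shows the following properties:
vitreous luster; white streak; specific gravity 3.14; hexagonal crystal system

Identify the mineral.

Vitreous luster rules out Graphite.
White streak: consistent with all remaining minerals.
Specific gravity 3.14: Apatite, Tourmaline, Biotite remain.
Hexagonal crystal system: narrows the field to Apatite.
Apatite is the sole remaining match.

Apatite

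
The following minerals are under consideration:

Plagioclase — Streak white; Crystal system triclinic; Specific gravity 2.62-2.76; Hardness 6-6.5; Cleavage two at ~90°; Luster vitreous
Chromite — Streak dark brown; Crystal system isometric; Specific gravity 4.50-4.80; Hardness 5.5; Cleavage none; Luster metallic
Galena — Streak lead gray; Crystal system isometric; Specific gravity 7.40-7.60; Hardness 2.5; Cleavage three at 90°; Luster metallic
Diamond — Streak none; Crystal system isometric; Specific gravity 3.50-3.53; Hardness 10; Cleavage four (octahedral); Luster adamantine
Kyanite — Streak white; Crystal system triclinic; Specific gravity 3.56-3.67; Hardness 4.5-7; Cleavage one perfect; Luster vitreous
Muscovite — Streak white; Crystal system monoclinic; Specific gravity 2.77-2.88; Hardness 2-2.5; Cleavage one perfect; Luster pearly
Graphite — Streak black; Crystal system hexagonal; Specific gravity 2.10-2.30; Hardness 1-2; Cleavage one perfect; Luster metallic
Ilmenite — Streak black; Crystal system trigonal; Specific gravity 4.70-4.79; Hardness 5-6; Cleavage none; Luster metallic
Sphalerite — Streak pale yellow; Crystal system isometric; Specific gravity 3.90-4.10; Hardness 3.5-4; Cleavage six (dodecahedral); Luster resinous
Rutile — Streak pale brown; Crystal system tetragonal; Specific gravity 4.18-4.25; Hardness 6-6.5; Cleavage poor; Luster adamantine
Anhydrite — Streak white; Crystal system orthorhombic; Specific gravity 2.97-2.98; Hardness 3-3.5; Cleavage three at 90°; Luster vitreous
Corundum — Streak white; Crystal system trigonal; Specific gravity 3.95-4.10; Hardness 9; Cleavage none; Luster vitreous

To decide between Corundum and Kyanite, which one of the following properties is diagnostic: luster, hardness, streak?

Luster: both vitreous — identical.
Hardness: Corundum 9, Kyanite 4.5-7 — these differ.
Streak: both white — identical.
Hardness is the diagnostic property here.

hardness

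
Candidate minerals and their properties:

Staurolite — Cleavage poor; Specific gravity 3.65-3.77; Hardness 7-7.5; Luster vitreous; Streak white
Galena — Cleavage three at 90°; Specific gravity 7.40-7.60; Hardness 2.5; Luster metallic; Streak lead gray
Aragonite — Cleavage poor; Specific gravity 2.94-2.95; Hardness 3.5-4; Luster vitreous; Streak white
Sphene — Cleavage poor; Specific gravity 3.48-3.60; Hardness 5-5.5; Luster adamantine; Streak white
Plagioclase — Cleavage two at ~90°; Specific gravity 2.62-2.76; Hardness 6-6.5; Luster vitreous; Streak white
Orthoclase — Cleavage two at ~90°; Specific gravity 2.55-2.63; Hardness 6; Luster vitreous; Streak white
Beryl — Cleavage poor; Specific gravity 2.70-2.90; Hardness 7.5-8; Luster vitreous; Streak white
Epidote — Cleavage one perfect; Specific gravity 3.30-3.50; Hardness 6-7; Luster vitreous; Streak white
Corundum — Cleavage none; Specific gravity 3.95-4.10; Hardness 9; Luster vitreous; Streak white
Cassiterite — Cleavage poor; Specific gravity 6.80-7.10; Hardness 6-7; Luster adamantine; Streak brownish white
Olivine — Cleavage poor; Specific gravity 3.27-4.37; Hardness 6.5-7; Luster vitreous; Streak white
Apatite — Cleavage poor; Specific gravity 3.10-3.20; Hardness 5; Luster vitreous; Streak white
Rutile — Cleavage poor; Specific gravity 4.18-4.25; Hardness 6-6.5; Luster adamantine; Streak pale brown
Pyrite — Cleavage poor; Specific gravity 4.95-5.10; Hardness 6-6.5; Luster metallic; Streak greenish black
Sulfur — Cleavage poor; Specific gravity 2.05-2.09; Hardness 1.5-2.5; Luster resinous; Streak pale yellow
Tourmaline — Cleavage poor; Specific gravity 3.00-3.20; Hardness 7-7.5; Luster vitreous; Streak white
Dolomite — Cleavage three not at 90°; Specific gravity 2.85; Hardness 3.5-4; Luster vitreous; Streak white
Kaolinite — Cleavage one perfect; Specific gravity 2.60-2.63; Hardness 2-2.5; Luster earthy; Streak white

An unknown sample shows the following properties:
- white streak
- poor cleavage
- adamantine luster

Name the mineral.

Sphene

White streak eliminates Galena, Cassiterite, Rutile, Pyrite, Sulfur.
Poor cleavage eliminates Plagioclase, Orthoclase, Epidote, Corundum, Dolomite, Kaolinite.
Adamantine luster: leaves Sphene.
The only mineral consistent with every observation is Sphene.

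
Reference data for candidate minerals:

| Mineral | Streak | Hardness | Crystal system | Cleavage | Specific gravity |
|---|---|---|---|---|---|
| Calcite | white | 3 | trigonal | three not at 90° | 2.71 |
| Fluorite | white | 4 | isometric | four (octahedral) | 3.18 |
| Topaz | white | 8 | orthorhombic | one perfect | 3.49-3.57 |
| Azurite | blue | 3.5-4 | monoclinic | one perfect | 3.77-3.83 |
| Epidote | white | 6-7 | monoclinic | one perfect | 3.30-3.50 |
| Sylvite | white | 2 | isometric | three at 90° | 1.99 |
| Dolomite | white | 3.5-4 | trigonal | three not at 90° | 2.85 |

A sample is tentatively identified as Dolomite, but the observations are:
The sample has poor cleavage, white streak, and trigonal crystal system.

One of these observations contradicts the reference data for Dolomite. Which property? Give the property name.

cleavage

Poor cleavage: Dolomite has cleavage three not at 90° — does not match.
White streak: Dolomite has white streak — matches.
Trigonal crystal system: Dolomite has trigonal system — matches.
Everything matches except the cleavage.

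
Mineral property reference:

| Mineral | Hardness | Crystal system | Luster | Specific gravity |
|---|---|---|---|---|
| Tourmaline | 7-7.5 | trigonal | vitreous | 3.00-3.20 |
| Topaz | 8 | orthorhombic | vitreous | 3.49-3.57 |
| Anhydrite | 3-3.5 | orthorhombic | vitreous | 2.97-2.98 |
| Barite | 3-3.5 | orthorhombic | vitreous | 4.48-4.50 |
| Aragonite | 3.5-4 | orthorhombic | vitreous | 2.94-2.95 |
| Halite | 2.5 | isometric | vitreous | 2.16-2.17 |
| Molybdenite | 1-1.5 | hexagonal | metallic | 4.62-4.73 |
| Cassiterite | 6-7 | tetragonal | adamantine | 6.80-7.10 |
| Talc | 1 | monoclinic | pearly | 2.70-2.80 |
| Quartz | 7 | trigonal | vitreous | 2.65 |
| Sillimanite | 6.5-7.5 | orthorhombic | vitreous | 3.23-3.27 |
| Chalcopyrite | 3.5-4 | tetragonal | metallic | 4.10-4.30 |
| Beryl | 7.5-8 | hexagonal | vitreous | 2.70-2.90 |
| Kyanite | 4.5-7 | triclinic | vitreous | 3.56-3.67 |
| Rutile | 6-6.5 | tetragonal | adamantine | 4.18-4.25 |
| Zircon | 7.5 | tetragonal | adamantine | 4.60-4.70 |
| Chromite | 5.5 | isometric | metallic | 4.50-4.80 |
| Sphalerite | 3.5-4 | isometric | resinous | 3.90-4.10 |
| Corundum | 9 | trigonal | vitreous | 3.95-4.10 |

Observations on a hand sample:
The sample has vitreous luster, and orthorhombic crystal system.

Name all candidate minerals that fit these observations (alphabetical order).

Vitreous luster: narrows the field to Tourmaline, Topaz, Anhydrite, Barite, Aragonite, Halite, Quartz, Sillimanite, Beryl, Kyanite, Corundum.
Orthorhombic crystal system: narrows the field to Topaz, Anhydrite, Barite, Aragonite, Sillimanite.
The minerals that satisfy all observations are Anhydrite, Aragonite, Barite, Sillimanite, Topaz.

Anhydrite, Aragonite, Barite, Sillimanite, Topaz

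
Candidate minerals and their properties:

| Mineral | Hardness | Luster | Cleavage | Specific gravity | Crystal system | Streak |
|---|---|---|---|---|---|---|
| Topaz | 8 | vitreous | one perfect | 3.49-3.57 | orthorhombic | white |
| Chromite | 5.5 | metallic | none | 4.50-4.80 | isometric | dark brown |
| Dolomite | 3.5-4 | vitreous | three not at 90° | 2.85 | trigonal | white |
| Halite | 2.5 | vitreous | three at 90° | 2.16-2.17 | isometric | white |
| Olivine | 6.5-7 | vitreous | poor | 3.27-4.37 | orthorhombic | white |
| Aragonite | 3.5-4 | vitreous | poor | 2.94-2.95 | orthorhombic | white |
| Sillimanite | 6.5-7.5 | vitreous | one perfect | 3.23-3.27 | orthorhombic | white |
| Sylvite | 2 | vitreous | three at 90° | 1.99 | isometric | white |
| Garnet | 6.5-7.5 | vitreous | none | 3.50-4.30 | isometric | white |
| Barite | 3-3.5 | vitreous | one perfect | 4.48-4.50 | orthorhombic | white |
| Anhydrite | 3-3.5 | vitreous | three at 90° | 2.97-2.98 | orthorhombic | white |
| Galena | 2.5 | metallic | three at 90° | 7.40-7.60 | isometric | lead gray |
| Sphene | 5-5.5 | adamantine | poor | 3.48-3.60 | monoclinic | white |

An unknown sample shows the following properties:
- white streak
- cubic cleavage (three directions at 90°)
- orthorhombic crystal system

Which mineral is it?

White streak is inconsistent with Chromite, Galena.
Cubic cleavage (three directions at 90°) — leaves Halite, Sylvite, Anhydrite.
Orthorhombic crystal system — leaves Anhydrite.
Anhydrite is the sole remaining match.

Anhydrite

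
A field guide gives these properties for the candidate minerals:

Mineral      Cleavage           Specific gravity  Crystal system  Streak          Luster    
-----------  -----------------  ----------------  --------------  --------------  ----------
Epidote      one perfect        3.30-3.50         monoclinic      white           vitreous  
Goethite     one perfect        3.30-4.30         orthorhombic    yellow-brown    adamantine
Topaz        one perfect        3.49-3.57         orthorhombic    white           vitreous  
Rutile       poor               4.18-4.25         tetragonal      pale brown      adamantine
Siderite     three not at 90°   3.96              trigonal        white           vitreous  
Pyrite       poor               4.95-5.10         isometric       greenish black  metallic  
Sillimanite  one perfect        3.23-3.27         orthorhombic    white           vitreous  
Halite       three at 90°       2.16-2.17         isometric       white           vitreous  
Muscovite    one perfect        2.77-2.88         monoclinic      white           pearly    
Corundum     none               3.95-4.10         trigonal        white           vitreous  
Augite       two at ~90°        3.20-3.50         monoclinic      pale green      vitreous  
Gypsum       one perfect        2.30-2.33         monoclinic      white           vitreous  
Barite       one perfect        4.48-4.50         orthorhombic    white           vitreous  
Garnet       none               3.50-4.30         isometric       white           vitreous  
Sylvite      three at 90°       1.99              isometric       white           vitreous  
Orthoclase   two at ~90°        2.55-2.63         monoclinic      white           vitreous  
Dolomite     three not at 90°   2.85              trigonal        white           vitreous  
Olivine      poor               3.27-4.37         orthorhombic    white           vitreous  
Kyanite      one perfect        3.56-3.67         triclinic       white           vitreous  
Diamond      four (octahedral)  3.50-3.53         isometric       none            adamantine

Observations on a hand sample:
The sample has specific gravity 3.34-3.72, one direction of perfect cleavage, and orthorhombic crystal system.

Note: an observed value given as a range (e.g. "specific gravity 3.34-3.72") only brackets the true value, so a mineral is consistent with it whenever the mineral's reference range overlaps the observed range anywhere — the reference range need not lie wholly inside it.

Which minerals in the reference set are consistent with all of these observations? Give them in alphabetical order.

Goethite, Topaz

Specific gravity 3.34-3.72 — narrows the field to Epidote, Goethite, Topaz, Augite, Garnet, Olivine, Kyanite, Diamond.
One direction of perfect cleavage rules out Augite, Garnet, Olivine, Diamond.
Orthorhombic crystal system excludes Epidote, Kyanite.
Remaining candidates: Goethite, Topaz.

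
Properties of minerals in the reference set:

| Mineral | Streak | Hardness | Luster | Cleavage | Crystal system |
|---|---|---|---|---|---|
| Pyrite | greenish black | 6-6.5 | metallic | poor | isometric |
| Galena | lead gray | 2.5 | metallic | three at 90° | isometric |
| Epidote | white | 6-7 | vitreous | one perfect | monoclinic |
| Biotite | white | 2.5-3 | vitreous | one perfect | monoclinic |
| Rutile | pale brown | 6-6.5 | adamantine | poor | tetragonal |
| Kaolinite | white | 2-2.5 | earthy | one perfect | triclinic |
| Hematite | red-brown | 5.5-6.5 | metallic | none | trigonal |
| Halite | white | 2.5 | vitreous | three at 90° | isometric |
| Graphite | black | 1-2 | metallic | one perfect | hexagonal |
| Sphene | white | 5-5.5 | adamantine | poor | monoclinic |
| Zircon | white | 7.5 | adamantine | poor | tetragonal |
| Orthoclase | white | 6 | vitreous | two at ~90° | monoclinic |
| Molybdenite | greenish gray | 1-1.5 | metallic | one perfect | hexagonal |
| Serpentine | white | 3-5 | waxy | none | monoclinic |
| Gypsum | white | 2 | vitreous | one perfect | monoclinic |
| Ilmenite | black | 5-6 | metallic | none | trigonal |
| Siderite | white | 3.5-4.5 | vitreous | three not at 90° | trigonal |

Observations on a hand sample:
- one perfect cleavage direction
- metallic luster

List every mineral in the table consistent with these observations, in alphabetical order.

One perfect cleavage direction — Epidote, Biotite, Kaolinite, Graphite, Molybdenite, Gypsum remain.
Metallic luster — Graphite, Molybdenite remain.
Remaining candidates: Graphite, Molybdenite.

Graphite, Molybdenite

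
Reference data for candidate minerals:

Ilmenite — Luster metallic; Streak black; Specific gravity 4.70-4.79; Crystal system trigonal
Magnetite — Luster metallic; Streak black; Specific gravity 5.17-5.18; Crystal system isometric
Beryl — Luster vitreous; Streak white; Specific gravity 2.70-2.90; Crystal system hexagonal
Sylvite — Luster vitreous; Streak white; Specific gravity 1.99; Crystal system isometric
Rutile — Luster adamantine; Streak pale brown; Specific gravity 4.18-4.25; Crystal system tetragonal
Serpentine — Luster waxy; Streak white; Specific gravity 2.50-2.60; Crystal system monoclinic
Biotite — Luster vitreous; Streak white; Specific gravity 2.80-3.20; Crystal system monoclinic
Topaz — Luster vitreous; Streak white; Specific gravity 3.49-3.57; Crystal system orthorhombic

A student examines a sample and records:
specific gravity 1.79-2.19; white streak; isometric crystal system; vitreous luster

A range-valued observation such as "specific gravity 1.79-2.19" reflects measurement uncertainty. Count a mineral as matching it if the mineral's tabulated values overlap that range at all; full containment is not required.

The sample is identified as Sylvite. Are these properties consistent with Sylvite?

Specific gravity 1.79-2.19 — agrees with Sylvite (SG 1.99).
White streak — agrees with Sylvite (white streak).
Isometric crystal system — agrees with Sylvite (isometric system).
Vitreous luster — agrees with Sylvite (vitreous luster).
Every observed property is compatible with the reference values for Sylvite.

Yes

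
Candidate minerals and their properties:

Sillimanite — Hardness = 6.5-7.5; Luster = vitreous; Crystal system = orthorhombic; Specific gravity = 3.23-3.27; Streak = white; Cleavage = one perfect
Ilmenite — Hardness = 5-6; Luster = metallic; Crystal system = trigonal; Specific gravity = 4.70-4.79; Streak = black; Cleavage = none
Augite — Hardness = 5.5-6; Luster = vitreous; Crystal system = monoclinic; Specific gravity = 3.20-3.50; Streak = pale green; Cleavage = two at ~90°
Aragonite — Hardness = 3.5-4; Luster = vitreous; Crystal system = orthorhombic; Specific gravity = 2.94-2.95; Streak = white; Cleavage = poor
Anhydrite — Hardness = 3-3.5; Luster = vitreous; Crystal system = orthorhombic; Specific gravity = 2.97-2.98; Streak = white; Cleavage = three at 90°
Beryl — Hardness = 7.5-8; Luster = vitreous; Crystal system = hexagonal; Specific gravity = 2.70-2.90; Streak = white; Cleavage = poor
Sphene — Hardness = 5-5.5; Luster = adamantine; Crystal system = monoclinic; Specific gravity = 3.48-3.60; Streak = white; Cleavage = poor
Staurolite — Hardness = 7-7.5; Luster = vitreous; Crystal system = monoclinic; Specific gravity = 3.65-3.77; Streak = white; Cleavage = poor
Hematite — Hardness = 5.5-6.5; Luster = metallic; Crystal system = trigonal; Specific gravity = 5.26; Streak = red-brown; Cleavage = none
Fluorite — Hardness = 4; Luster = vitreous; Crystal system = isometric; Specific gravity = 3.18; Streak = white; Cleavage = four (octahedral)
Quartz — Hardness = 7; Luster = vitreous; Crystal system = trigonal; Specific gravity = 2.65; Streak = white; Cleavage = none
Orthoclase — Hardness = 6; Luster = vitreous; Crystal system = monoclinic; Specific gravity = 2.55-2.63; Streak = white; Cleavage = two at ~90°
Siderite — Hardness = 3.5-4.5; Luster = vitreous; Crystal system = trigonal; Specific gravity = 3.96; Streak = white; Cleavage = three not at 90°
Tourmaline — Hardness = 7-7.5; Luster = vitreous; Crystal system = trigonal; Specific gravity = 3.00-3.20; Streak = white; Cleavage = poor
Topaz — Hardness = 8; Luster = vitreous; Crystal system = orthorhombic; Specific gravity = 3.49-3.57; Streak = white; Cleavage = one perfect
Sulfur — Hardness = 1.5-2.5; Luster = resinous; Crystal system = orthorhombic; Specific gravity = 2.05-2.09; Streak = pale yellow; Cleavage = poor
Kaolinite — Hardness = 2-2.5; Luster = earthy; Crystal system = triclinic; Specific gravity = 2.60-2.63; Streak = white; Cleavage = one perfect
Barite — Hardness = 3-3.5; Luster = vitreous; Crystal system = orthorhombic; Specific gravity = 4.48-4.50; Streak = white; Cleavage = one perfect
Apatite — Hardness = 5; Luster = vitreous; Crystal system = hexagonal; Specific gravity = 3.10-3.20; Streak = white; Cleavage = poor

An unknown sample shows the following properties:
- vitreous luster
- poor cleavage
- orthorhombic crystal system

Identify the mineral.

Aragonite

Vitreous luster excludes Ilmenite, Sphene, Hematite, Sulfur, Kaolinite.
Poor cleavage — narrows the field to Aragonite, Beryl, Staurolite, Tourmaline, Apatite.
Orthorhombic crystal system — Aragonite remains.
Only Aragonite satisfies all observations.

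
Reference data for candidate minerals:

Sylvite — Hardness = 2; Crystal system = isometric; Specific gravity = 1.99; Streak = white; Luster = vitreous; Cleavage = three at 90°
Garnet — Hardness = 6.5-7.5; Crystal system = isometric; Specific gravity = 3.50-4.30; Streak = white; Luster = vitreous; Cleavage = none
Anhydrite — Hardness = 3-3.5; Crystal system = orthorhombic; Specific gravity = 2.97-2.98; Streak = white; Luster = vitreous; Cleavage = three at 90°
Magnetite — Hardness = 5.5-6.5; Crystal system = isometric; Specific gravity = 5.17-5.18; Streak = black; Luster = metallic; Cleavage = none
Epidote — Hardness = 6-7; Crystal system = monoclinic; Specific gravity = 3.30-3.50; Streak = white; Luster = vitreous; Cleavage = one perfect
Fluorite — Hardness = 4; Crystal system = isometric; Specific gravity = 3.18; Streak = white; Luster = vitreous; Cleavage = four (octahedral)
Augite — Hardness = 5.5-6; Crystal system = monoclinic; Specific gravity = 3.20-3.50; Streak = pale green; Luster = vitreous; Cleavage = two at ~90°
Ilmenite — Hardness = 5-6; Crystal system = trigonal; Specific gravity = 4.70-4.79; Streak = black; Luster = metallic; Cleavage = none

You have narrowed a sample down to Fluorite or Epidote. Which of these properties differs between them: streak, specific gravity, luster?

Streak: both white — no difference.
Specific gravity: Fluorite 3.18, Epidote 3.30-3.50 — these differ.
Luster: both vitreous — no difference.
Only specific gravity differs between Fluorite and Epidote among the listed tests.

specific gravity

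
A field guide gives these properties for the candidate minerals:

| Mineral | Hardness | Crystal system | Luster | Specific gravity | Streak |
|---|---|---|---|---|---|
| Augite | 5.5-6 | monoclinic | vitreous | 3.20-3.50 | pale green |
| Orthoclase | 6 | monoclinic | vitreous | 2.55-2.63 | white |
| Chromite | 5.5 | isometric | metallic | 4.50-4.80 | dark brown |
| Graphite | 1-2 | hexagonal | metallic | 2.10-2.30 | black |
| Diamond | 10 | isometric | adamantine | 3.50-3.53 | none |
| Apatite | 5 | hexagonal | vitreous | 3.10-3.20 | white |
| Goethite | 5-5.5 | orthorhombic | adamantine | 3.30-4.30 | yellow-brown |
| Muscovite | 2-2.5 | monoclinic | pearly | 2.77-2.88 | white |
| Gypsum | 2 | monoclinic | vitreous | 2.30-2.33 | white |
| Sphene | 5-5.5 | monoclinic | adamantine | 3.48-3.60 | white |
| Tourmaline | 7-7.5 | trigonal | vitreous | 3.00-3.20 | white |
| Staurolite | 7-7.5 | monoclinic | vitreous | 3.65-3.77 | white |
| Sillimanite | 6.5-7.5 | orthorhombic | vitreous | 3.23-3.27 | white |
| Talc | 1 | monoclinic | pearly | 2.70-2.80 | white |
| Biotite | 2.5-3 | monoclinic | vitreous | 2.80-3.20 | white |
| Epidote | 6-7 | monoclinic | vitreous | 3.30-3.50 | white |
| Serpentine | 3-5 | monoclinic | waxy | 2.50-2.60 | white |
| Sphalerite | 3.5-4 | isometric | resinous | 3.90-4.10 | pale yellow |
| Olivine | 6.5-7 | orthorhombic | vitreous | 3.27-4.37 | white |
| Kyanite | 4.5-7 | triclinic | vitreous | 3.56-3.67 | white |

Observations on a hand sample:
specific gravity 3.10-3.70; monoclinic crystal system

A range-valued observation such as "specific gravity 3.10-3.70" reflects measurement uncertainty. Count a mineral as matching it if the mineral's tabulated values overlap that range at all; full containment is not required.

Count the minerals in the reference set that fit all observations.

Specific gravity 3.10-3.70 — Augite, Diamond, Apatite, Goethite, Sphene, Tourmaline, Staurolite, Sillimanite, Biotite, Epidote, Olivine, Kyanite remain.
Monoclinic crystal system — Augite, Sphene, Staurolite, Biotite, Epidote remain.
The minerals that satisfy all observations are Augite, Biotite, Epidote, Sphene, Staurolite.
That is 5 minerals.

5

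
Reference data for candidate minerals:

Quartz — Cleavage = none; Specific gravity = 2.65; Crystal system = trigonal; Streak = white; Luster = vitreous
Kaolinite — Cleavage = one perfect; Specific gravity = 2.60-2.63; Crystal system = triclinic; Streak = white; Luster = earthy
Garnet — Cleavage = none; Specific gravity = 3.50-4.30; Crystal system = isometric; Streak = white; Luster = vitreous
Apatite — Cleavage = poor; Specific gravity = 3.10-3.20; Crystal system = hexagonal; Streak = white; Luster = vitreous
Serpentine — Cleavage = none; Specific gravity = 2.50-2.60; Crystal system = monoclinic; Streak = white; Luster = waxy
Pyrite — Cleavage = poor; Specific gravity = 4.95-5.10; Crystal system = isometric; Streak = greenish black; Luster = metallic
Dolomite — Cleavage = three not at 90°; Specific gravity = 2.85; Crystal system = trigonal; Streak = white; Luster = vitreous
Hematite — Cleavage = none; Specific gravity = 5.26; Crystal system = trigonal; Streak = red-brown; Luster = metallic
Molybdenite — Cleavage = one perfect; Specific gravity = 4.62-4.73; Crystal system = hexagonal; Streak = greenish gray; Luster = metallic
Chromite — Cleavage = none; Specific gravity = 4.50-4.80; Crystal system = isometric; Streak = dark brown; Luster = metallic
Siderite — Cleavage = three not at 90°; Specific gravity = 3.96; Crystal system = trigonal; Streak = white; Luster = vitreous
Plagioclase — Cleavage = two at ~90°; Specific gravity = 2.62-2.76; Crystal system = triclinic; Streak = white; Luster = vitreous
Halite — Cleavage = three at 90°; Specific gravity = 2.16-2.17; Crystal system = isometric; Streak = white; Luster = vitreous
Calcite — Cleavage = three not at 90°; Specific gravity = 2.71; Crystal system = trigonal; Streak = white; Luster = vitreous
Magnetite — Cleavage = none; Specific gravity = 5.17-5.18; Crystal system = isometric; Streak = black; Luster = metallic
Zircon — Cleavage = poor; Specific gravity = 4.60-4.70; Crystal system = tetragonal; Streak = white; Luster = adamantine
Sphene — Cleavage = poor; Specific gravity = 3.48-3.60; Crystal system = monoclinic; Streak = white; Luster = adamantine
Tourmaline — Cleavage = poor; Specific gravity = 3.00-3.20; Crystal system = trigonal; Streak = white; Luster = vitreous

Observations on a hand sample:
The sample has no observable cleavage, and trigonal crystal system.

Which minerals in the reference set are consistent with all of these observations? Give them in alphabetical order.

No observable cleavage — leaves Quartz, Garnet, Serpentine, Hematite, Chromite, Magnetite.
Trigonal crystal system — narrows the field to Quartz, Hematite.
Consistent with every observation: Hematite, Quartz.

Hematite, Quartz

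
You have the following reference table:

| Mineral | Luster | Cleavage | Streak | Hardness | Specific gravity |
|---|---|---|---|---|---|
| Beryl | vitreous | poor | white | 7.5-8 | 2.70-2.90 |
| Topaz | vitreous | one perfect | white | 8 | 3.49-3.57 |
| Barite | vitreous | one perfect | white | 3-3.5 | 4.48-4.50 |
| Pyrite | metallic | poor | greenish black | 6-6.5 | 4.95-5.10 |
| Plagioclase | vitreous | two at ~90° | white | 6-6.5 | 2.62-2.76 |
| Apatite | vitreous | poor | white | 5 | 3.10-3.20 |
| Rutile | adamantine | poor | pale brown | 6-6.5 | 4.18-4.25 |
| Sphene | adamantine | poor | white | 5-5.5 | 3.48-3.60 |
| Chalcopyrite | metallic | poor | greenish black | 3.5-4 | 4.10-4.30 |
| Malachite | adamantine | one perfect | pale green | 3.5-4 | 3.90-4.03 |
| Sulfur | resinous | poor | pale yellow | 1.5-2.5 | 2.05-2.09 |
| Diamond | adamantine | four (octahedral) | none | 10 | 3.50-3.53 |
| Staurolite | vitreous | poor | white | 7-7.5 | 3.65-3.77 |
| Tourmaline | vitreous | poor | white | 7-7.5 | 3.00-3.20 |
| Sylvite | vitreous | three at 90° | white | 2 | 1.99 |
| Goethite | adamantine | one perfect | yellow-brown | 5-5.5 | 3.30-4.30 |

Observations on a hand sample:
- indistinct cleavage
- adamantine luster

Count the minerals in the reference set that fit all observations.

Indistinct cleavage: narrows the field to Beryl, Pyrite, Apatite, Rutile, Sphene, Chalcopyrite, Sulfur, Staurolite, Tourmaline.
Adamantine luster: leaves Rutile, Sphene.
The minerals that satisfy all observations are Rutile, Sphene.
That is 2 minerals.

2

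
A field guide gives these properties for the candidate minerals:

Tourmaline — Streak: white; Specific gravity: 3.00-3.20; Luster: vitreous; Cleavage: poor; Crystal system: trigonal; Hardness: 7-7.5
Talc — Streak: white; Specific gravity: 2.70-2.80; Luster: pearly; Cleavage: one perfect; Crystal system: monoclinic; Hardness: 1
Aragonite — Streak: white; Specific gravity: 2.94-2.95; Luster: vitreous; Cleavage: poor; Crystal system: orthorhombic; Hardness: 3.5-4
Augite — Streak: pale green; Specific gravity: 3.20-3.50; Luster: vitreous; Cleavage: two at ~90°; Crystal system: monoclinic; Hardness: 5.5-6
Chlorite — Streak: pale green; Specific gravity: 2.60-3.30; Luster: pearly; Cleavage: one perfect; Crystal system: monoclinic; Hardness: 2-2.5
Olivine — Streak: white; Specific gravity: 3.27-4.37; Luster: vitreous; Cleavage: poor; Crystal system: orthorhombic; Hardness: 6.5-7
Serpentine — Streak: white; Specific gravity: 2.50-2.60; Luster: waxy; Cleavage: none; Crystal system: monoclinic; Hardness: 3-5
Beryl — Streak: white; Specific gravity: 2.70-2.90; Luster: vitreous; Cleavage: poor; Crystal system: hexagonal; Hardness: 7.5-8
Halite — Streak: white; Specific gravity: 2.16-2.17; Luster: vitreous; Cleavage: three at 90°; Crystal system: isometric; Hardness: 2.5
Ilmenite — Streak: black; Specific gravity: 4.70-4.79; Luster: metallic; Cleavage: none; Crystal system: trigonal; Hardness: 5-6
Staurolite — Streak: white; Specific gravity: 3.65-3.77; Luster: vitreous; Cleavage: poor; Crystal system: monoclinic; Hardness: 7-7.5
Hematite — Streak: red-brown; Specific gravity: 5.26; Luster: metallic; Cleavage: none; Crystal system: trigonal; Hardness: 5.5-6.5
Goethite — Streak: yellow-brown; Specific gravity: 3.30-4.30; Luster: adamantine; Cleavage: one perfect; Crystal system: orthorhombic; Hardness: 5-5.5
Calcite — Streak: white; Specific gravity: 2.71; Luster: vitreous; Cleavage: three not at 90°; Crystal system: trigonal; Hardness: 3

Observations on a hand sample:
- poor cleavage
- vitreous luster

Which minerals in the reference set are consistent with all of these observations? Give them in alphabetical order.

Aragonite, Beryl, Olivine, Staurolite, Tourmaline

Poor cleavage: leaves Tourmaline, Aragonite, Olivine, Beryl, Staurolite.
Vitreous luster: every remaining candidate is consistent.
The minerals that satisfy all observations are Aragonite, Beryl, Olivine, Staurolite, Tourmaline.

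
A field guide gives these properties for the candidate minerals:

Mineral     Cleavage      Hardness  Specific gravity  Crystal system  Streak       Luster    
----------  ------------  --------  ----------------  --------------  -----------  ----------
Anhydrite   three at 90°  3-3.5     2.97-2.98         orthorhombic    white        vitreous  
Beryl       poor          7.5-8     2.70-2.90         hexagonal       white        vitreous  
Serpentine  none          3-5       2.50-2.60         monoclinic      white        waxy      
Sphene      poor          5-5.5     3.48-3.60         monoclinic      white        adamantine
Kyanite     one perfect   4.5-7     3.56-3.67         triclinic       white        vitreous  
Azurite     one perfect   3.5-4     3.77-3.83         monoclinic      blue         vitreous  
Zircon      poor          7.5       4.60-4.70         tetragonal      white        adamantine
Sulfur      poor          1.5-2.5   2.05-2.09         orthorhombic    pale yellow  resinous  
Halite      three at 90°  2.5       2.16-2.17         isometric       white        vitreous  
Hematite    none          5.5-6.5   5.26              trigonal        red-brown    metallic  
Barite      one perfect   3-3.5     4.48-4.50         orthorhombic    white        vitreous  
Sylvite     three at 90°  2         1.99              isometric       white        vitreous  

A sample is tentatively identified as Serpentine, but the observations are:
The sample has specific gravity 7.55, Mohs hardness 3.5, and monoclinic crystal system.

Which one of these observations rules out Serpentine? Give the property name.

Specific gravity 7.55: Serpentine has SG 2.50-2.60 — does not match.
Mohs hardness 3.5: Serpentine has hardness 3-5 — agrees.
Monoclinic crystal system: Serpentine has monoclinic system — agrees.
The specific gravity is the one property that does not fit.

specific gravity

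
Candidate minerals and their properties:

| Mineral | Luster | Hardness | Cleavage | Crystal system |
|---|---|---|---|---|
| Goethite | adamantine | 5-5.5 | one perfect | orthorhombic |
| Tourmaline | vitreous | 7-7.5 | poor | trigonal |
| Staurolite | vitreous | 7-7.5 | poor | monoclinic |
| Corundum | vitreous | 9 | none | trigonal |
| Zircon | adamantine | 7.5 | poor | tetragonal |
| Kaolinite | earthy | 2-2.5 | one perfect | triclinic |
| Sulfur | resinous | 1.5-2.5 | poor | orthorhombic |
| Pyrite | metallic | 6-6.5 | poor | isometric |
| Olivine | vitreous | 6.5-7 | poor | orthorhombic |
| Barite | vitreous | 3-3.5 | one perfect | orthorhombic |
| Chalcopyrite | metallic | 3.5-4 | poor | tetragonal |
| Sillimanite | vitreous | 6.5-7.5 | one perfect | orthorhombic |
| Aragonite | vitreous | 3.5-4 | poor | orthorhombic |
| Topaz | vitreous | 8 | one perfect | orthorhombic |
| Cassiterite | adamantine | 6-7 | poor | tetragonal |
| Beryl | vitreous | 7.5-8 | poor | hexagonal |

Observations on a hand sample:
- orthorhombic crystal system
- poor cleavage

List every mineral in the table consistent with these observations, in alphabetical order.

Orthorhombic crystal system — narrows the field to Goethite, Sulfur, Olivine, Barite, Sillimanite, Aragonite, Topaz.
Poor cleavage — narrows the field to Sulfur, Olivine, Aragonite.
Remaining candidates: Aragonite, Olivine, Sulfur.

Aragonite, Olivine, Sulfur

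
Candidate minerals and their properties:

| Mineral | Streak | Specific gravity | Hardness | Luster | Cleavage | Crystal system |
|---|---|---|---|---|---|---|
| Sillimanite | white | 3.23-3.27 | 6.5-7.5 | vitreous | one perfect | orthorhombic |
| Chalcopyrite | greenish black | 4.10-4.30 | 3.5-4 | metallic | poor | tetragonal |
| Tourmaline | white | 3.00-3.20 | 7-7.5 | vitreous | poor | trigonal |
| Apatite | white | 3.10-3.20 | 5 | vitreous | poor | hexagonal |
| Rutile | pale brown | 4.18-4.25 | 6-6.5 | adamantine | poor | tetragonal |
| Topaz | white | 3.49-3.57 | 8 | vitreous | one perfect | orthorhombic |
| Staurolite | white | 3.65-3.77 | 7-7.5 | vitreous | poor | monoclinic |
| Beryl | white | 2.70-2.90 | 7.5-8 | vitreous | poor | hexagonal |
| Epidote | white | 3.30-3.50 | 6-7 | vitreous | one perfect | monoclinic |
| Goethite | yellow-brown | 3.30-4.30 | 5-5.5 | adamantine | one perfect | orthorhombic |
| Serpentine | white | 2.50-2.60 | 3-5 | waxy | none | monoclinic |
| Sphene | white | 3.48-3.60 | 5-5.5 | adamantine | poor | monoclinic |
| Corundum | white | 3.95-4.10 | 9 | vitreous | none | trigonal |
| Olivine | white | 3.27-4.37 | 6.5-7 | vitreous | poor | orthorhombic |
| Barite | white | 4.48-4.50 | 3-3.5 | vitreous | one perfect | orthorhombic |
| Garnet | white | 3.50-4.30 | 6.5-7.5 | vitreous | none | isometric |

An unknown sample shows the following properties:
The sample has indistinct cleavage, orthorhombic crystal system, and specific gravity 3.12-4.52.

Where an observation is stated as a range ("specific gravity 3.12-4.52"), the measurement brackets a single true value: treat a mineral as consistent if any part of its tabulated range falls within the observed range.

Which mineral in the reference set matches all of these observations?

Indistinct cleavage — only Chalcopyrite, Tourmaline, Apatite, Rutile, Staurolite, Beryl, Sphene, Olivine remain.
Orthorhombic crystal system — Olivine remains.
Specific gravity 3.12-4.52 — consistent with all remaining minerals.
The only mineral consistent with every observation is Olivine.

Olivine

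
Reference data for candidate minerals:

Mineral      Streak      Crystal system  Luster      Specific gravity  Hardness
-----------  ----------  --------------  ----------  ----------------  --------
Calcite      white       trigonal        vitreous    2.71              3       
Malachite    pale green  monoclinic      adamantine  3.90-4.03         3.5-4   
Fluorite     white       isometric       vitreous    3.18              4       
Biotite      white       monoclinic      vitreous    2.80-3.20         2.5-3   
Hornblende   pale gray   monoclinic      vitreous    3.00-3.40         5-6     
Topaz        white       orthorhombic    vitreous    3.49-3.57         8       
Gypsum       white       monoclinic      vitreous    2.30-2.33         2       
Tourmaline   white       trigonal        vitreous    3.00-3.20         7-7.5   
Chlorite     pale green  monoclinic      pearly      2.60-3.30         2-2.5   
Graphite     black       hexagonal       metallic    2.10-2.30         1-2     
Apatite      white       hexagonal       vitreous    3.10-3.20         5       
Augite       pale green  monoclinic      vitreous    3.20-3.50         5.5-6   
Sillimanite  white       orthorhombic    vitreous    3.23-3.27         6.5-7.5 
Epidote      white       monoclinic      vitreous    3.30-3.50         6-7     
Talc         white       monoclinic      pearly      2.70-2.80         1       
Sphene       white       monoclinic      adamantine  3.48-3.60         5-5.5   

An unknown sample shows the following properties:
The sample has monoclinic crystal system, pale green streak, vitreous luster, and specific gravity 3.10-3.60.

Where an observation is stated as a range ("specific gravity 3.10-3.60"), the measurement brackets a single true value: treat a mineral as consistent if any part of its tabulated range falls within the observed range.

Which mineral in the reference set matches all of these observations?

Augite

Monoclinic crystal system: narrows the field to Malachite, Biotite, Hornblende, Gypsum, Chlorite, Augite, Epidote, Talc, Sphene.
Pale green streak: only Malachite, Chlorite, Augite remain.
Vitreous luster: Augite remains.
Specific gravity 3.10-3.60: every remaining candidate is consistent.
Augite is the sole remaining match.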